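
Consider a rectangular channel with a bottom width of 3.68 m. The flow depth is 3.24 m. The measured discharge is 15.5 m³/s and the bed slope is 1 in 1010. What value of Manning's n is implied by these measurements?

n = 0.0269

Flow area A = b·y = 3.68 × 3.24 = 11.92 m². Wetted perimeter P = b + 2y = 3.68 + 2×3.24 = 10.16 m.
Hydraulic radius R = A/P = 11.92/10.16 = 1.174 m.
Rearranging Manning's equation: n = (1/Q) A R^(2/3) S^(1/2) = (1/15.5) × 11.92 × 1.174^(2/3) × √0.0009901 = 0.0269.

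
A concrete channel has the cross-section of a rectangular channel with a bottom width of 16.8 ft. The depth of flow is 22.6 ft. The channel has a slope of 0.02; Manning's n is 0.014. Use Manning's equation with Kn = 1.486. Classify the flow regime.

supercritical

Flow area A = b·y = 16.8 × 22.6 = 379.7 ft². Wetted perimeter P = b + 2y = 16.8 + 2×22.6 = 62 ft.
Hydraulic radius R = A/P = 379.7/62 = 6.124 ft.
V = (1.486/n) R^(2/3) √S = (1.486/0.014) × 6.124^(2/3) × √0.02 = 50.24 ft/s. Hydraulic depth D_h = A/T = 379.7/16.8 = 22.6 ft.
Froude number Fr = V/√(g·D_h) = 50.24/√(32.2×22.6) = 1.86, which is greater than 1, so the flow is supercritical.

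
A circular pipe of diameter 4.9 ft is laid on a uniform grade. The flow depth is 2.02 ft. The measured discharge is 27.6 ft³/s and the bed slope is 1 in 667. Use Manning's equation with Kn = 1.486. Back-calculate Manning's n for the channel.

n = 0.016

For a circular section of diameter D = 4.9 ft at depth y = 2.02 ft, the central angle is θ = 2 arccos(1 − 2y/D) = 2.789 rad. Then A = (D²/8)(θ − sin θ) = 7.333 ft² and P = Dθ/2 = 6.832 ft.
Hydraulic radius R = A/P = 7.333/6.832 = 1.073 ft.
Rearranging Manning's equation: n = (1.486/Q) A R^(2/3) S^(1/2) = (1.486/27.6) × 7.333 × 1.073^(2/3) × √0.001499 = 0.016.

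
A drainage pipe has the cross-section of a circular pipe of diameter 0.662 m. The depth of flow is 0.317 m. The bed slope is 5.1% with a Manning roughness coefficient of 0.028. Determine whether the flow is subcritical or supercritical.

For a circular section of diameter D = 0.662 m at depth y = 0.317 m, the central angle is θ = 2 arccos(1 − 2y/D) = 3.057 rad. Then A = (D²/8)(θ − sin θ) = 0.1628 m² and P = Dθ/2 = 1.012 m.
Hydraulic radius R = A/P = 0.1628/1.012 = 0.1609 m.
V = (1/n) R^(2/3) √S = (1/0.028) × 0.1609^(2/3) × √0.051 = 2.386 m/s. Hydraulic depth D_h = A/T = 0.1628/0.6614 = 0.2462 m.
Froude number Fr = V/√(g·D_h) = 2.386/√(9.81×0.2462) = 1.54, which is greater than 1, so the flow is supercritical.

supercritical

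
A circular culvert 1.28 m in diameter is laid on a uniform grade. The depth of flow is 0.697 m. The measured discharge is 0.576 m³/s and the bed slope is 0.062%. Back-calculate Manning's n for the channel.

n = 0.015

For a circular section of diameter D = 1.28 m at depth y = 0.697 m, the central angle is θ = 2 arccos(1 − 2y/D) = 3.32 rad. Then A = (D²/8)(θ − sin θ) = 0.7163 m² and P = Dθ/2 = 2.125 m.
Hydraulic radius R = A/P = 0.7163/2.125 = 0.3371 m.
Rearranging Manning's equation: n = (1/Q) A R^(2/3) S^(1/2) = (1/0.576) × 0.7163 × 0.3371^(2/3) × √0.00062 = 0.015.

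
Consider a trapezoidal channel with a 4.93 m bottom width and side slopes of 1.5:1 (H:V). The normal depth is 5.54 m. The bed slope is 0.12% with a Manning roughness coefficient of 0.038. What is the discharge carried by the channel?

With bottom width b = 4.93 m and side slope z = 1.5: A = (b + zy)y = (4.93 + 1.5×5.54)×5.54 = 73.35 m²; P = b + 2y√(1+z²) = 4.93 + 2×5.54×1.803 = 24.9 m.
Hydraulic radius R = A/P = 73.35/24.9 = 2.945 m.
Manning's equation: Q = (1/n) A R^(2/3) S^(1/2) = (1/0.038) × 73.35 × 2.945^(2/3) × 0.0012^(1/2) = 137 m³/s.

Q = 137 m³/s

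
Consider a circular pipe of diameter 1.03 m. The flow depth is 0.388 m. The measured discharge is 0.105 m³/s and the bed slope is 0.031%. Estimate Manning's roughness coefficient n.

For a circular section of diameter D = 1.03 m at depth y = 0.388 m, the central angle is θ = 2 arccos(1 − 2y/D) = 2.643 rad. Then A = (D²/8)(θ − sin θ) = 0.2871 m² and P = Dθ/2 = 1.361 m.
Hydraulic radius R = A/P = 0.2871/1.361 = 0.2109 m.
Rearranging Manning's equation: n = (1/Q) A R^(2/3) S^(1/2) = (1/0.105) × 0.2871 × 0.2109^(2/3) × √0.00031 = 0.0171.

n = 0.0171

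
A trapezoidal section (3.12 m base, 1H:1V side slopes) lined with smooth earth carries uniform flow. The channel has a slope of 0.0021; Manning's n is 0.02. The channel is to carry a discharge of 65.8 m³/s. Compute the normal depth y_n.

y_n = 3.22 m

Manning's equation rearranged: A R^(2/3) = nQ / (1·√S) = 0.02 × 65.8 / (√0.0021) = 28.72.
At y = 3.9 m: A R^(2/3) = 42.51 — over.
At y = 2.71 m: A R^(2/3) = 20.38 — short.
At y = 3.22 m: A R^(2/3) = 28.73 — matches.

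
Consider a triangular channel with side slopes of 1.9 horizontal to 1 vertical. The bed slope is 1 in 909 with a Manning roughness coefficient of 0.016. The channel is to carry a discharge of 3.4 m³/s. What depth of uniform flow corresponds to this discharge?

y_n = 1.16 m

Manning's equation rearranged: A R^(2/3) = nQ / (1·√S) = 0.016 × 3.4 / (√0.0011) = 1.64.
Try y = 0.962 m: A R^(2/3) = 0.995 — short.
Try y = 1.41 m: A R^(2/3) = 2.758 — over.
Try y = 1.16 m: A R^(2/3) = 1.639 — ≈ 1.64.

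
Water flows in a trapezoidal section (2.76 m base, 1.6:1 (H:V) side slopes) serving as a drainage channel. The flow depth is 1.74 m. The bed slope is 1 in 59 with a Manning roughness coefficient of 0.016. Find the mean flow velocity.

With bottom width b = 2.76 m and side slope z = 1.6: A = (b + zy)y = (2.76 + 1.6×1.74)×1.74 = 9.647 m²; P = b + 2y√(1+z²) = 2.76 + 2×1.74×1.887 = 9.326 m.
Hydraulic radius R = A/P = 9.647/9.326 = 1.034 m.
From Manning's equation, V = (1/n) R^(2/3) S^(1/2) = (1/0.016) × 1.034^(2/3) × 0.01695^(1/2) = 8.32 m/s.

V = 8.32 m/s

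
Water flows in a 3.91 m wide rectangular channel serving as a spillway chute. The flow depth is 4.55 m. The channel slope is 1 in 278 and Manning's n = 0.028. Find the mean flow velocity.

Flow area A = b·y = 3.91 × 4.55 = 17.79 m². Wetted perimeter P = b + 2y = 3.91 + 2×4.55 = 13.01 m.
Hydraulic radius R = A/P = 17.79/13.01 = 1.367 m.
From Manning's equation, V = (1/n) R^(2/3) S^(1/2) = (1/0.028) × 1.367^(2/3) × 0.003597^(1/2) = 2.64 m/s.

V = 2.64 m/s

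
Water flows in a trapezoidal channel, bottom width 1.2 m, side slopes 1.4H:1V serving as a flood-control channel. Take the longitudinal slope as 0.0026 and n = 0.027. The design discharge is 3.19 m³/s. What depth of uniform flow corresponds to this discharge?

y_n = 0.978 m

Manning's equation rearranged: A R^(2/3) = nQ / (1·√S) = 0.027 × 3.19 / (√0.0026) = 1.689.
Trying y = 1.23 m: A R^(2/3) = 2.729 — too large.
Trying y = 0.978 m: A R^(2/3) = 1.688 — matches.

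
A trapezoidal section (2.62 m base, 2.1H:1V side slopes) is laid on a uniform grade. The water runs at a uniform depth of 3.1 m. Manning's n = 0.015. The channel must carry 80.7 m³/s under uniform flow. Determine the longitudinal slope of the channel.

S = 0.00093

With bottom width b = 2.62 m and side slope z = 2.1: A = (b + zy)y = (2.62 + 2.1×3.1)×3.1 = 28.3 m²; P = b + 2y√(1+z²) = 2.62 + 2×3.1×2.326 = 17.04 m.
Hydraulic radius R = A/P = 28.3/17.04 = 1.661 m.
From Manning's equation, S = [nQ / (1 A R^(2/3))]² = [0.015 × 80.7 / (1 × 28.3 × 1.661^(2/3))]² = 0.00093.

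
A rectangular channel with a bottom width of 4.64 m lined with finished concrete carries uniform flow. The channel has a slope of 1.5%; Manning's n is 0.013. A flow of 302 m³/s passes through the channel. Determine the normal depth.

y_n = 5.07 m

Manning's equation rearranged: A R^(2/3) = nQ / (1·√S) = 0.013 × 302 / (√0.015) = 32.06.
Trying y = 5.75 m: A R^(2/3) = 37.3 — high.
Trying y = 3.82 m: A R^(2/3) = 22.64 — low.
Trying y = 5.07 m: A R^(2/3) = 32.07 — matches.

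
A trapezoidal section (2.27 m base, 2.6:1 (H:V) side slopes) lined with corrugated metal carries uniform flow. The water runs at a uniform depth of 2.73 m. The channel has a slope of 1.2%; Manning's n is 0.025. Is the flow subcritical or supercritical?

With bottom width b = 2.27 m and side slope z = 2.6: A = (b + zy)y = (2.27 + 2.6×2.73)×2.73 = 25.57 m²; P = b + 2y√(1+z²) = 2.27 + 2×2.73×2.786 = 17.48 m.
Hydraulic radius R = A/P = 25.57/17.48 = 1.463 m.
V = (1/n) R^(2/3) √S = (1/0.025) × 1.463^(2/3) × √0.012 = 5.647 m/s. Hydraulic depth D_h = A/T = 25.57/16.47 = 1.553 m.
Froude number Fr = V/√(g·D_h) = 5.647/√(9.81×1.553) = 1.45, which is greater than 1, so the flow is supercritical.

supercritical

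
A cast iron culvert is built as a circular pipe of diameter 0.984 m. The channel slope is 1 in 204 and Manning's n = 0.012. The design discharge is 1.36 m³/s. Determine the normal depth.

y_n = 0.654 m

Manning's equation rearranged: A R^(2/3) = nQ / (1·√S) = 0.012 × 1.36 / (√0.004902) = 0.2331.
At y = 0.78 m: A R^(2/3) = 0.2892 — high.
At y = 0.509 m: A R^(2/3) = 0.1581 — low.
At y = 0.654 m: A R^(2/3) = 0.233 — close enough.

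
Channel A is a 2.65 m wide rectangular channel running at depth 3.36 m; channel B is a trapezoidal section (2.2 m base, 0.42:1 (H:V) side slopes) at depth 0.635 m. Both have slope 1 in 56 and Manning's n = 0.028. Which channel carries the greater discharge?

channel A

Channel A: Flow area A = b·y = 2.65 × 3.36 = 8.904 m². Wetted perimeter P = b + 2y = 2.65 + 2×3.36 = 9.37 m. Hydraulic radius R = A/P = 8.904/9.37 = 0.9503 m. Q_A = (1/0.028)·8.904·0.9503^(2/3)·√0.01786 = 41.07 m³/s.
Channel B: With bottom width b = 2.2 m and side slope z = 0.42: A = (b + zy)y = (2.2 + 0.42×0.635)×0.635 = 1.566 m²; P = b + 2y√(1+z²) = 2.2 + 2×0.635×1.085 = 3.577 m. Hydraulic radius R = A/P = 1.566/3.577 = 0.4378 m. Q_B = (1/0.028)·1.566·0.4378^(2/3)·√0.01786 = 4.31 m³/s.
Q_A = 41.07 m³/s vs Q_B = 4.31 m³/s, so channel A carries more.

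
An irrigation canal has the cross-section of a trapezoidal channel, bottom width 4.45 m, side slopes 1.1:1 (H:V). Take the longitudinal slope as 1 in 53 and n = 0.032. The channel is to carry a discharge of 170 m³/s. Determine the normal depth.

y_n = 3.26 m

Manning's equation rearranged: A R^(2/3) = nQ / (1·√S) = 0.032 × 170 / (√0.01887) = 39.6.
Try y = 2.89 m: A R^(2/3) = 31.29 — short.
Try y = 4.09 m: A R^(2/3) = 61.98 — over.
Try y = 3.26 m: A R^(2/3) = 39.51 — close enough.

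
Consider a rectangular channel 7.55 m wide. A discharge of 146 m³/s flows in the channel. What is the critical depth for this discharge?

For a rectangular channel, critical depth y_c = (q²/g)^(1/3) where q = Q/b = 146/7.55 = 19.34 m²/s.
So y_c = (19.34²/9.81)^(1/3) = 3.37 m.

y_c = 3.37 m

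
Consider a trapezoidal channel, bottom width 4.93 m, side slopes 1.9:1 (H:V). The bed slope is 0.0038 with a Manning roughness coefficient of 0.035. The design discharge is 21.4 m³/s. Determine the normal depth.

Manning's equation rearranged: A R^(2/3) = nQ / (1·√S) = 0.035 × 21.4 / (√0.0038) = 12.15.
At y = 1.33 m: A R^(2/3) = 9.463 — too small.
At y = 1.9 m: A R^(2/3) = 18.72 — too large.
At y = 1.52 m: A R^(2/3) = 12.18 — ≈ 12.15.

y_n = 1.52 m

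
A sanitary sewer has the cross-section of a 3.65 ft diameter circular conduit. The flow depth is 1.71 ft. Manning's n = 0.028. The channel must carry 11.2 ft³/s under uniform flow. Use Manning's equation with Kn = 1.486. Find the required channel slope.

For a circular section of diameter D = 3.65 ft at depth y = 1.71 ft, the central angle is θ = 2 arccos(1 − 2y/D) = 3.015 rad. Then A = (D²/8)(θ − sin θ) = 4.812 ft² and P = Dθ/2 = 5.503 ft.
Hydraulic radius R = A/P = 4.812/5.503 = 0.8744 ft.
From Manning's equation, S = [nQ / (1.486 A R^(2/3))]² = [0.028 × 11.2 / (1.486 × 4.812 × 0.8744^(2/3))]² = 0.0023.

S = 0.0023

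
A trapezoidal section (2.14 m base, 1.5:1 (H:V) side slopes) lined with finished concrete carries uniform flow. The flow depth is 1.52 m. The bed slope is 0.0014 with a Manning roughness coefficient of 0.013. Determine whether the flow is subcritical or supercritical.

With bottom width b = 2.14 m and side slope z = 1.5: A = (b + zy)y = (2.14 + 1.5×1.52)×1.52 = 6.718 m²; P = b + 2y√(1+z²) = 2.14 + 2×1.52×1.803 = 7.62 m.
Hydraulic radius R = A/P = 6.718/7.62 = 0.8816 m.
V = (1/n) R^(2/3) √S = (1/0.013) × 0.8816^(2/3) × √0.0014 = 2.646 m/s. Hydraulic depth D_h = A/T = 6.718/6.7 = 1.003 m.
Froude number Fr = V/√(g·D_h) = 2.646/√(9.81×1.003) = 0.844, which is less than 1, so the flow is subcritical.

subcritical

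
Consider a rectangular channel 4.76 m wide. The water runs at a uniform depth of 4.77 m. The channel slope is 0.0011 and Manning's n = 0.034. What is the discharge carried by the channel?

Flow area A = b·y = 4.76 × 4.77 = 22.71 m². Wetted perimeter P = b + 2y = 4.76 + 2×4.77 = 14.3 m.
Hydraulic radius R = A/P = 22.71/14.3 = 1.588 m.
Manning's equation: Q = (1/n) A R^(2/3) S^(1/2) = (1/0.034) × 22.71 × 1.588^(2/3) × 0.0011^(1/2) = 30.1 m³/s.

Q = 30.1 m³/s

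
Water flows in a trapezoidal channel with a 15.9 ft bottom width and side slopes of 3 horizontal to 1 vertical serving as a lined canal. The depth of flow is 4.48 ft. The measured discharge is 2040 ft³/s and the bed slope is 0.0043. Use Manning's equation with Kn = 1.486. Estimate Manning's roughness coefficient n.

With bottom width b = 15.9 ft and side slope z = 3: A = (b + zy)y = (15.9 + 3×4.48)×4.48 = 131.4 ft²; P = b + 2y√(1+z²) = 15.9 + 2×4.48×3.162 = 44.23 ft.
Hydraulic radius R = A/P = 131.4/44.23 = 2.972 ft.
Rearranging Manning's equation: n = (1.486/Q) A R^(2/3) S^(1/2) = (1.486/2040) × 131.4 × 2.972^(2/3) × √0.0043 = 0.013.

n = 0.013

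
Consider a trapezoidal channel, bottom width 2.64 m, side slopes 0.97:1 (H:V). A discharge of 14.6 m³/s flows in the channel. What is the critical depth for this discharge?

y_c = 1.24 m

At critical depth, Q² T / (g A³) = 1, i.e. A³/T = Q²/g = 14.6²/9.81 = 21.73.
Try y = 1.06 m: A³/T = 12.52 — short.
Try y = 1.55 m: A³/T = 46.91 — over.
Try y = 1.24 m: A³/T = 21.44 — close enough.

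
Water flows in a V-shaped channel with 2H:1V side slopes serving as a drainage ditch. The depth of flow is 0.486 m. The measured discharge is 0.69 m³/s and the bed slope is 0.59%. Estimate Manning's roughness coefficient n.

n = 0.019

For a triangular section with side slope z = 2: A = zy² = 2×0.486² = 0.4724 m²; P = 2y√(1+z²) = 2×0.486×2.236 = 2.173 m.
Hydraulic radius R = A/P = 0.4724/2.173 = 0.2173 m.
Rearranging Manning's equation: n = (1/Q) A R^(2/3) S^(1/2) = (1/0.69) × 0.4724 × 0.2173^(2/3) × √0.0059 = 0.019.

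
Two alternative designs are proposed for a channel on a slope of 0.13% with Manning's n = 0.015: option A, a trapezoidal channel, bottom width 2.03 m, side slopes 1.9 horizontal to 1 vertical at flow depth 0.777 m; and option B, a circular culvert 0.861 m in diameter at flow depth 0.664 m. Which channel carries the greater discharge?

Channel A: With bottom width b = 2.03 m and side slope z = 1.9: A = (b + zy)y = (2.03 + 1.9×0.777)×0.777 = 2.724 m²; P = b + 2y√(1+z²) = 2.03 + 2×0.777×2.147 = 5.367 m. Hydraulic radius R = A/P = 2.724/5.367 = 0.5077 m. Q_A = (1/0.015)·2.724·0.5077^(2/3)·√0.0013 = 4.167 m³/s.
Channel B: For a circular section of diameter D = 0.861 m at depth y = 0.664 m, the central angle is θ = 2 arccos(1 − 2y/D) = 4.288 rad. Then A = (D²/8)(θ − sin θ) = 0.4818 m² and P = Dθ/2 = 1.846 m. Hydraulic radius R = A/P = 0.4818/1.846 = 0.261 m. Q_B = (1/0.015)·0.4818·0.261^(2/3)·√0.0013 = 0.473 m³/s.
Q_A = 4.167 m³/s vs Q_B = 0.473 m³/s, so channel A carries more.

channel A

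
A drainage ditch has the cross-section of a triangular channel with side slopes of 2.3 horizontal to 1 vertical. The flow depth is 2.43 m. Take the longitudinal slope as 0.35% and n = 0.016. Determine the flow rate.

For a triangular section with side slope z = 2.3: A = zy² = 2.3×2.43² = 13.58 m²; P = 2y√(1+z²) = 2×2.43×2.508 = 12.19 m.
Hydraulic radius R = A/P = 13.58/12.19 = 1.114 m.
Manning's equation: Q = (1/n) A R^(2/3) S^(1/2) = (1/0.016) × 13.58 × 1.114^(2/3) × 0.0035^(1/2) = 54 m³/s.

Q = 54 m³/s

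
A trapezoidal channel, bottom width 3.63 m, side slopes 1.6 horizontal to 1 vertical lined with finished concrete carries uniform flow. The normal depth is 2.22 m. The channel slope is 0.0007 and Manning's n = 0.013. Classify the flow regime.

With bottom width b = 3.63 m and side slope z = 1.6: A = (b + zy)y = (3.63 + 1.6×2.22)×2.22 = 15.94 m²; P = b + 2y√(1+z²) = 3.63 + 2×2.22×1.887 = 12.01 m.
Hydraulic radius R = A/P = 15.94/12.01 = 1.328 m.
V = (1/n) R^(2/3) √S = (1/0.013) × 1.328^(2/3) × √0.0007 = 2.459 m/s. Hydraulic depth D_h = A/T = 15.94/10.73 = 1.485 m.
Froude number Fr = V/√(g·D_h) = 2.459/√(9.81×1.485) = 0.644, which is less than 1, so the flow is subcritical.

subcritical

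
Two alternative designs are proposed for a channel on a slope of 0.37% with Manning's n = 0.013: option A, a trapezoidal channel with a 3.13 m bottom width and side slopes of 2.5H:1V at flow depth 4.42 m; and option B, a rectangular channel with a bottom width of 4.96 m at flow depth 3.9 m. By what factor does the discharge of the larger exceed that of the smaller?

4.31

Channel A: With bottom width b = 3.13 m and side slope z = 2.5: A = (b + zy)y = (3.13 + 2.5×4.42)×4.42 = 62.68 m²; P = b + 2y√(1+z²) = 3.13 + 2×4.42×2.693 = 26.93 m. Hydraulic radius R = A/P = 62.68/26.93 = 2.327 m. Q_A = (1/0.013)·62.68·2.327^(2/3)·√0.0037 = 515 m³/s.
Channel B: Flow area A = b·y = 4.96 × 3.9 = 19.34 m². Wetted perimeter P = b + 2y = 4.96 + 2×3.9 = 12.76 m. Hydraulic radius R = A/P = 19.34/12.76 = 1.516 m. Q_B = (1/0.013)·19.34·1.516^(2/3)·√0.0037 = 119.4 m³/s.
The larger discharge is 515 m³/s and the smaller is 119.4 m³/s; the ratio is 4.31.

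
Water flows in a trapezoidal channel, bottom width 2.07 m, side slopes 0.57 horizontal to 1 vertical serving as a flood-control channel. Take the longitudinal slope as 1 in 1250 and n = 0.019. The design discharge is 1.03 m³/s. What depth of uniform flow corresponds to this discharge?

y_n = 0.545 m

Manning's equation rearranged: A R^(2/3) = nQ / (1·√S) = 0.019 × 1.03 / (√0.0008) = 0.6919.
Trying y = 0.604 m: A R^(2/3) = 0.8196 — high.
Trying y = 0.468 m: A R^(2/3) = 0.5405 — low.
Trying y = 0.545 m: A R^(2/3) = 0.6929 — matches.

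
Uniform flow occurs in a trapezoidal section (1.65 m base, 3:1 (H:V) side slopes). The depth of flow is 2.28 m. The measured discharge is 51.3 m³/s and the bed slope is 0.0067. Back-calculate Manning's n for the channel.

n = 0.035

With bottom width b = 1.65 m and side slope z = 3: A = (b + zy)y = (1.65 + 3×2.28)×2.28 = 19.36 m²; P = b + 2y√(1+z²) = 1.65 + 2×2.28×3.162 = 16.07 m.
Hydraulic radius R = A/P = 19.36/16.07 = 1.205 m.
Rearranging Manning's equation: n = (1/Q) A R^(2/3) S^(1/2) = (1/51.3) × 19.36 × 1.205^(2/3) × √0.0067 = 0.035.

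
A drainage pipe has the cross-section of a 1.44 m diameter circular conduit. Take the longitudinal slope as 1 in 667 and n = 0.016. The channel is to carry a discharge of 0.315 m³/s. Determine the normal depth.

y_n = 0.387 m

Manning's equation rearranged: A R^(2/3) = nQ / (1·√S) = 0.016 × 0.315 / (√0.001499) = 0.1302.
At y = 0.466 m: A R^(2/3) = 0.1867 — high.
At y = 0.339 m: A R^(2/3) = 0.1002 — low.
At y = 0.387 m: A R^(2/3) = 0.1302 — close enough.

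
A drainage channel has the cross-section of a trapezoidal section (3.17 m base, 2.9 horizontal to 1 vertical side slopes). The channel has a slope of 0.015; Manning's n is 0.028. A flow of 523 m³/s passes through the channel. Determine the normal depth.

y_n = 4.35 m

Manning's equation rearranged: A R^(2/3) = nQ / (1·√S) = 0.028 × 523 / (√0.015) = 119.6.
At y = 5.51 m: A R^(2/3) = 212.3 — too large.
At y = 3.88 m: A R^(2/3) = 91.02 — too small.
At y = 4.35 m: A R^(2/3) = 119.6 — ≈ 119.6.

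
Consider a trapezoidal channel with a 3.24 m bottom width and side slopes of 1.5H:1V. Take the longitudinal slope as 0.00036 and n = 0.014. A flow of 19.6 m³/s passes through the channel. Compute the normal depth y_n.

Manning's equation rearranged: A R^(2/3) = nQ / (1·√S) = 0.014 × 19.6 / (√0.00036) = 14.46.
At y = 2.52 m: A R^(2/3) = 22.51 — too large.
At y = 1.78 m: A R^(2/3) = 11.14 — too small.
At y = 2.03 m: A R^(2/3) = 14.47 — matches.

y_n = 2.03 m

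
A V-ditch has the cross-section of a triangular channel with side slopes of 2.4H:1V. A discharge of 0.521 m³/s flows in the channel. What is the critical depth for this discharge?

At critical depth, Q² T / (g A³) = 1, i.e. A³/T = Q²/g = 0.521²/9.81 = 0.02767.
At y = 0.336 m: A³/T = 0.01233 — too small.
At y = 0.395 m: A³/T = 0.02769 — ≈ 0.02767.

y_c = 0.395 m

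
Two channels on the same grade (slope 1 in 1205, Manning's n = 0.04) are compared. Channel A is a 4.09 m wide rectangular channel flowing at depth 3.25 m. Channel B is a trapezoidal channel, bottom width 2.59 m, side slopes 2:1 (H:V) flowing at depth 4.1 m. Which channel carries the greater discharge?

channel B

Channel A: Flow area A = b·y = 4.09 × 3.25 = 13.29 m². Wetted perimeter P = b + 2y = 4.09 + 2×3.25 = 10.59 m. Hydraulic radius R = A/P = 13.29/10.59 = 1.255 m. Q_A = (1/0.04)·13.29·1.255^(2/3)·√0.0008299 = 11.14 m³/s.
Channel B: With bottom width b = 2.59 m and side slope z = 2: A = (b + zy)y = (2.59 + 2×4.1)×4.1 = 44.24 m²; P = b + 2y√(1+z²) = 2.59 + 2×4.1×2.236 = 20.93 m. Hydraulic radius R = A/P = 44.24/20.93 = 2.114 m. Q_B = (1/0.04)·44.24·2.114^(2/3)·√0.0008299 = 52.48 m³/s.
Q_A = 11.14 m³/s vs Q_B = 52.48 m³/s, so channel B carries more.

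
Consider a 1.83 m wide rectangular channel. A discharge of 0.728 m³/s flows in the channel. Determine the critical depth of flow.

y_c = 0.253 m

For a rectangular channel, critical depth y_c = (q²/g)^(1/3) where q = Q/b = 0.728/1.83 = 0.3978 m²/s.
So y_c = (0.3978²/9.81)^(1/3) = 0.253 m.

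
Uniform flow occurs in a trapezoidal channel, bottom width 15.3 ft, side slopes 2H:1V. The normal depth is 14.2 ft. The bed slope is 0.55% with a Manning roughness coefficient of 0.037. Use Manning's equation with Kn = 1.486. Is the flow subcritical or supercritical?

subcritical

With bottom width b = 15.3 ft and side slope z = 2: A = (b + zy)y = (15.3 + 2×14.2)×14.2 = 620.5 ft²; P = b + 2y√(1+z²) = 15.3 + 2×14.2×2.236 = 78.8 ft.
Hydraulic radius R = A/P = 620.5/78.8 = 7.874 ft.
V = (1.486/n) R^(2/3) √S = (1.486/0.037) × 7.874^(2/3) × √0.0055 = 11.79 ft/s. Hydraulic depth D_h = A/T = 620.5/72.1 = 8.607 ft.
Froude number Fr = V/√(g·D_h) = 11.79/√(32.2×8.607) = 0.708, which is less than 1, so the flow is subcritical.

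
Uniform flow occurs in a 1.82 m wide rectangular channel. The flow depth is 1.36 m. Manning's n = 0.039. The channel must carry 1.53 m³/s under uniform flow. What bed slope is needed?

S = 0.0013

Flow area A = b·y = 1.82 × 1.36 = 2.475 m². Wetted perimeter P = b + 2y = 1.82 + 2×1.36 = 4.54 m.
Hydraulic radius R = A/P = 2.475/4.54 = 0.5452 m.
From Manning's equation, S = [nQ / (1 A R^(2/3))]² = [0.039 × 1.53 / (1 × 2.475 × 0.5452^(2/3))]² = 0.0013.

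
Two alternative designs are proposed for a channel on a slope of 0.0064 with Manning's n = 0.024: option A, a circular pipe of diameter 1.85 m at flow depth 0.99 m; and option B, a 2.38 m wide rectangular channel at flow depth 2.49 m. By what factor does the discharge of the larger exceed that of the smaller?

5.7

Channel A: For a circular section of diameter D = 1.85 m at depth y = 0.99 m, the central angle is θ = 2 arccos(1 − 2y/D) = 3.282 rad. Then A = (D²/8)(θ − sin θ) = 1.464 m² and P = Dθ/2 = 3.036 m. Hydraulic radius R = A/P = 1.464/3.036 = 0.4823 m. Q_A = (1/0.024)·1.464·0.4823^(2/3)·√0.0064 = 3.001 m³/s.
Channel B: Flow area A = b·y = 2.38 × 2.49 = 5.926 m². Wetted perimeter P = b + 2y = 2.38 + 2×2.49 = 7.36 m. Hydraulic radius R = A/P = 5.926/7.36 = 0.8052 m. Q_B = (1/0.024)·5.926·0.8052^(2/3)·√0.0064 = 17.1 m³/s.
The larger discharge is 17.1 m³/s and the smaller is 3.001 m³/s; the ratio is 5.7.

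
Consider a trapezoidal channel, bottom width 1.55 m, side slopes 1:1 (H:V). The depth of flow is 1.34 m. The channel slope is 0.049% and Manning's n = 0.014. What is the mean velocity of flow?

With bottom width b = 1.55 m and side slope z = 1: A = (b + zy)y = (1.55 + 1×1.34)×1.34 = 3.873 m²; P = b + 2y√(1+z²) = 1.55 + 2×1.34×1.414 = 5.34 m.
Hydraulic radius R = A/P = 3.873/5.34 = 0.7252 m.
From Manning's equation, V = (1/n) R^(2/3) S^(1/2) = (1/0.014) × 0.7252^(2/3) × 0.00049^(1/2) = 1.28 m/s.

V = 1.28 m/s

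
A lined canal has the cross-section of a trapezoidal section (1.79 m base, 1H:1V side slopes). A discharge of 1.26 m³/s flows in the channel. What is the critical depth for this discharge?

At critical depth, Q² T / (g A³) = 1, i.e. A³/T = Q²/g = 1.26²/9.81 = 0.1618.
At y = 0.283 m: A³/T = 0.0857 — too small.
At y = 0.422 m: A³/T = 0.3088 — too large.
At y = 0.345 m: A³/T = 0.1611 — matches.

y_c = 0.345 m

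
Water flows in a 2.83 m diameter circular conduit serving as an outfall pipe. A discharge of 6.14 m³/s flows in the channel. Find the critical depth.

y_c = 1.08 m

At critical depth, Q² T / (g A³) = 1, i.e. A³/T = Q²/g = 6.14²/9.81 = 3.843.
Trying y = 1.35 m: A³/T = 9.185 — too large.
Trying y = 0.747 m: A³/T = 0.9375 — too small.
Trying y = 1.08 m: A³/T = 3.904 — ≈ 3.843.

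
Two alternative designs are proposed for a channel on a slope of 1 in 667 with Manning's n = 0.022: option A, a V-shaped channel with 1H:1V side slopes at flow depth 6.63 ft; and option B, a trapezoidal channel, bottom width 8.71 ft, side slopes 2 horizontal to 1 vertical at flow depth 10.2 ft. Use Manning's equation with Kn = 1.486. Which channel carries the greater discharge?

channel B

Channel A: For a triangular section with side slope z = 1: A = zy² = 1×6.63² = 43.96 ft²; P = 2y√(1+z²) = 2×6.63×1.414 = 18.75 ft. Hydraulic radius R = A/P = 43.96/18.75 = 2.344 ft. Q_A = (1.486/0.022)·43.96·2.344^(2/3)·√0.001499 = 202.9 ft³/s.
Channel B: With bottom width b = 8.71 ft and side slope z = 2: A = (b + zy)y = (8.71 + 2×10.2)×10.2 = 296.9 ft²; P = b + 2y√(1+z²) = 8.71 + 2×10.2×2.236 = 54.33 ft. Hydraulic radius R = A/P = 296.9/54.33 = 5.466 ft. Q_B = (1.486/0.022)·296.9·5.466^(2/3)·√0.001499 = 2410 ft³/s.
Q_A = 202.9 ft³/s vs Q_B = 2410 ft³/s, so channel B carries more.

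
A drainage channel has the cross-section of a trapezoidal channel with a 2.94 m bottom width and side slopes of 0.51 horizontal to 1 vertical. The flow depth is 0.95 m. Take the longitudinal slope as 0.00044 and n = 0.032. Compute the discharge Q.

Q = 1.59 m³/s

With bottom width b = 2.94 m and side slope z = 0.51: A = (b + zy)y = (2.94 + 0.51×0.95)×0.95 = 3.253 m²; P = b + 2y√(1+z²) = 2.94 + 2×0.95×1.123 = 5.073 m.
Hydraulic radius R = A/P = 3.253/5.073 = 0.6413 m.
Manning's equation: Q = (1/n) A R^(2/3) S^(1/2) = (1/0.032) × 3.253 × 0.6413^(2/3) × 0.00044^(1/2) = 1.59 m³/s.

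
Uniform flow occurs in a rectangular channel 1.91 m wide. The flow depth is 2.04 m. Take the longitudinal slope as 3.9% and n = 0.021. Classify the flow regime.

Flow area A = b·y = 1.91 × 2.04 = 3.896 m². Wetted perimeter P = b + 2y = 1.91 + 2×2.04 = 5.99 m.
Hydraulic radius R = A/P = 3.896/5.99 = 0.6505 m.
V = (1/n) R^(2/3) √S = (1/0.021) × 0.6505^(2/3) × √0.039 = 7.06 m/s. Hydraulic depth D_h = A/T = 3.896/1.91 = 2.04 m.
Froude number Fr = V/√(g·D_h) = 7.06/√(9.81×2.04) = 1.58, which is greater than 1, so the flow is supercritical.

supercritical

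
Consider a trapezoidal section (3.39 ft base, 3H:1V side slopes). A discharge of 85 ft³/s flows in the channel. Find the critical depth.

At critical depth, Q² T / (g A³) = 1, i.e. A³/T = Q²/g = 85²/32.2 = 224.4.
Trying y = 1.3 ft: A³/T = 76.06 — short.
Trying y = 1.89 ft: A³/T = 340.9 — over.
Trying y = 1.71 ft: A³/T = 226.6 — close enough.

y_c = 1.71 ft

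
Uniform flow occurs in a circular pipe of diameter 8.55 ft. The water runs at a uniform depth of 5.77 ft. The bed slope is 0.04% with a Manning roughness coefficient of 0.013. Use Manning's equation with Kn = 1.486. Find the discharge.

For a circular section of diameter D = 8.55 ft at depth y = 5.77 ft, the central angle is θ = 2 arccos(1 − 2y/D) = 3.856 rad. Then A = (D²/8)(θ − sin θ) = 41.22 ft² and P = Dθ/2 = 16.48 ft.
Hydraulic radius R = A/P = 41.22/16.48 = 2.501 ft.
Manning's equation: Q = (1.486/n) A R^(2/3) S^(1/2) = (1.486/0.013) × 41.22 × 2.501^(2/3) × 0.0004^(1/2) = 174 ft³/s.

Q = 174 ft³/s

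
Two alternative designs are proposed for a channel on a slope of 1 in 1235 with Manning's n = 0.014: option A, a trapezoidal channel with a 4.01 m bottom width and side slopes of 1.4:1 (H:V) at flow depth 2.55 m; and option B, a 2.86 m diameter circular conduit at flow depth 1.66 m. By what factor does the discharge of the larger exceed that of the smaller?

Channel A: With bottom width b = 4.01 m and side slope z = 1.4: A = (b + zy)y = (4.01 + 1.4×2.55)×2.55 = 19.33 m²; P = b + 2y√(1+z²) = 4.01 + 2×2.55×1.72 = 12.78 m. Hydraulic radius R = A/P = 19.33/12.78 = 1.512 m. Q_A = (1/0.014)·19.33·1.512^(2/3)·√0.0008097 = 51.75 m³/s.
Channel B: For a circular section of diameter D = 2.86 m at depth y = 1.66 m, the central angle is θ = 2 arccos(1 − 2y/D) = 3.465 rad. Then A = (D²/8)(θ − sin θ) = 3.867 m² and P = Dθ/2 = 4.954 m. Hydraulic radius R = A/P = 3.867/4.954 = 0.7805 m. Q_B = (1/0.014)·3.867·0.7805^(2/3)·√0.0008097 = 6.663 m³/s.
The larger discharge is 51.75 m³/s and the smaller is 6.663 m³/s; the ratio is 7.77.

7.77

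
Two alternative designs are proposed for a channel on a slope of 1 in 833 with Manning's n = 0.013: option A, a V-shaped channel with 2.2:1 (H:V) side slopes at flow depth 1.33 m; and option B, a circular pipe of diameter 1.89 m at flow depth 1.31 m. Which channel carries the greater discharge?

channel A

Channel A: For a triangular section with side slope z = 2.2: A = zy² = 2.2×1.33² = 3.892 m²; P = 2y√(1+z²) = 2×1.33×2.417 = 6.428 m. Hydraulic radius R = A/P = 3.892/6.428 = 0.6054 m. Q_A = (1/0.013)·3.892·0.6054^(2/3)·√0.0012 = 7.423 m³/s.
Channel B: For a circular section of diameter D = 1.89 m at depth y = 1.31 m, the central angle is θ = 2 arccos(1 − 2y/D) = 3.935 rad. Then A = (D²/8)(θ − sin θ) = 2.075 m² and P = Dθ/2 = 3.718 m. Hydraulic radius R = A/P = 2.075/3.718 = 0.5581 m. Q_B = (1/0.013)·2.075·0.5581^(2/3)·√0.0012 = 3.749 m³/s.
Q_A = 7.423 m³/s vs Q_B = 3.749 m³/s, so channel A carries more.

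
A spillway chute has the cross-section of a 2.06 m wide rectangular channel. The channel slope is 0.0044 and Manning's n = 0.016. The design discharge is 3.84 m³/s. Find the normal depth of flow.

y_n = 0.775 m

Manning's equation rearranged: A R^(2/3) = nQ / (1·√S) = 0.016 × 3.84 / (√0.0044) = 0.9262.
Try y = 0.957 m: A R^(2/3) = 1.235 — over.
Try y = 0.696 m: A R^(2/3) = 0.7981 — short.
Try y = 0.775 m: A R^(2/3) = 0.9267 — ≈ 0.9262.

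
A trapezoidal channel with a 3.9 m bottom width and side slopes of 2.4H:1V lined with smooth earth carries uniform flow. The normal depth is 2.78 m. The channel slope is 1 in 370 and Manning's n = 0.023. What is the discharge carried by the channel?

With bottom width b = 3.9 m and side slope z = 2.4: A = (b + zy)y = (3.9 + 2.4×2.78)×2.78 = 29.39 m²; P = b + 2y√(1+z²) = 3.9 + 2×2.78×2.6 = 18.36 m.
Hydraulic radius R = A/P = 29.39/18.36 = 1.601 m.
Manning's equation: Q = (1/n) A R^(2/3) S^(1/2) = (1/0.023) × 29.39 × 1.601^(2/3) × 0.002703^(1/2) = 90.9 m³/s.

Q = 90.9 m³/s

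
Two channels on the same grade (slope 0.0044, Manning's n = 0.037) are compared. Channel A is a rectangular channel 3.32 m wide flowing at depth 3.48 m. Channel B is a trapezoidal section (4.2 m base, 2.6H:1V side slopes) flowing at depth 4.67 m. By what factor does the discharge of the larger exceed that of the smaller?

Channel A: Flow area A = b·y = 3.32 × 3.48 = 11.55 m². Wetted perimeter P = b + 2y = 3.32 + 2×3.48 = 10.28 m. Hydraulic radius R = A/P = 11.55/10.28 = 1.124 m. Q_A = (1/0.037)·11.55·1.124^(2/3)·√0.0044 = 22.39 m³/s.
Channel B: With bottom width b = 4.2 m and side slope z = 2.6: A = (b + zy)y = (4.2 + 2.6×4.67)×4.67 = 76.32 m²; P = b + 2y√(1+z²) = 4.2 + 2×4.67×2.786 = 30.22 m. Hydraulic radius R = A/P = 76.32/30.22 = 2.526 m. Q_B = (1/0.037)·76.32·2.526^(2/3)·√0.0044 = 253.7 m³/s.
The larger discharge is 253.7 m³/s and the smaller is 22.39 m³/s; the ratio is 11.3.

11.3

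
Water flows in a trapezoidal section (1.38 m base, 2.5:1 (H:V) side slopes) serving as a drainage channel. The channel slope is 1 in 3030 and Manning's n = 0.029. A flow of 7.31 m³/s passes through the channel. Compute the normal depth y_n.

Manning's equation rearranged: A R^(2/3) = nQ / (1·√S) = 0.029 × 7.31 / (√0.00033) = 11.67.
At y = 2.32 m: A R^(2/3) = 18.82 — over.
At y = 1.46 m: A R^(2/3) = 6.3 — short.
At y = 1.9 m: A R^(2/3) = 11.67 — ≈ 11.67.

y_n = 1.9 m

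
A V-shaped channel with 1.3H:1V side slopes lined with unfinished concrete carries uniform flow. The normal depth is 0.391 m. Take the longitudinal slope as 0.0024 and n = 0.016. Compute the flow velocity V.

For a triangular section with side slope z = 1.3: A = zy² = 1.3×0.391² = 0.1987 m²; P = 2y√(1+z²) = 2×0.391×1.64 = 1.283 m.
Hydraulic radius R = A/P = 0.1987/1.283 = 0.155 m.
From Manning's equation, V = (1/n) R^(2/3) S^(1/2) = (1/0.016) × 0.155^(2/3) × 0.0024^(1/2) = 0.883 m/s.

V = 0.883 m/s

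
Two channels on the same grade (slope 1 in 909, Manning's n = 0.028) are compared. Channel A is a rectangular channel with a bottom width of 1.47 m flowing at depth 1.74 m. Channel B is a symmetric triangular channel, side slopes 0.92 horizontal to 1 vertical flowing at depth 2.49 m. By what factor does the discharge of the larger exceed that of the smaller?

3.09

Channel A: Flow area A = b·y = 1.47 × 1.74 = 2.558 m². Wetted perimeter P = b + 2y = 1.47 + 2×1.74 = 4.95 m. Hydraulic radius R = A/P = 2.558/4.95 = 0.5167 m. Q_A = (1/0.028)·2.558·0.5167^(2/3)·√0.0011 = 1.951 m³/s.
Channel B: For a triangular section with side slope z = 0.92: A = zy² = 0.92×2.49² = 5.704 m²; P = 2y√(1+z²) = 2×2.49×1.359 = 6.767 m. Hydraulic radius R = A/P = 5.704/6.767 = 0.8429 m. Q_B = (1/0.028)·5.704·0.8429^(2/3)·√0.0011 = 6.029 m³/s.
The larger discharge is 6.029 m³/s and the smaller is 1.951 m³/s; the ratio is 3.09.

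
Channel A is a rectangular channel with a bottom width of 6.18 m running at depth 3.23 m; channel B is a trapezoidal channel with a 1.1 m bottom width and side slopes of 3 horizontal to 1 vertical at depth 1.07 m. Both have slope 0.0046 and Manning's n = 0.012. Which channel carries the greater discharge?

Channel A: Flow area A = b·y = 6.18 × 3.23 = 19.96 m². Wetted perimeter P = b + 2y = 6.18 + 2×3.23 = 12.64 m. Hydraulic radius R = A/P = 19.96/12.64 = 1.579 m. Q_A = (1/0.012)·19.96·1.579^(2/3)·√0.0046 = 153 m³/s.
Channel B: With bottom width b = 1.1 m and side slope z = 3: A = (b + zy)y = (1.1 + 3×1.07)×1.07 = 4.612 m²; P = b + 2y√(1+z²) = 1.1 + 2×1.07×3.162 = 7.867 m. Hydraulic radius R = A/P = 4.612/7.867 = 0.5862 m. Q_B = (1/0.012)·4.612·0.5862^(2/3)·√0.0046 = 18.26 m³/s.
Q_A = 153 m³/s vs Q_B = 18.26 m³/s, so channel A carries more.

channel A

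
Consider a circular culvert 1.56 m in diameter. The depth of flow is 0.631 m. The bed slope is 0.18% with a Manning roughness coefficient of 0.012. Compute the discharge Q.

Q = 1.24 m³/s

For a circular section of diameter D = 1.56 m at depth y = 0.631 m, the central angle is θ = 2 arccos(1 − 2y/D) = 2.757 rad. Then A = (D²/8)(θ − sin θ) = 0.7247 m² and P = Dθ/2 = 2.151 m.
Hydraulic radius R = A/P = 0.7247/2.151 = 0.337 m.
Manning's equation: Q = (1/n) A R^(2/3) S^(1/2) = (1/0.012) × 0.7247 × 0.337^(2/3) × 0.0018^(1/2) = 1.24 m³/s.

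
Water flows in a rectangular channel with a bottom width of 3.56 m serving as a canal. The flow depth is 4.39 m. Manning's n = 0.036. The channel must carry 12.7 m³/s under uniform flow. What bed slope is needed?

S = 0.000625

Flow area A = b·y = 3.56 × 4.39 = 15.63 m². Wetted perimeter P = b + 2y = 3.56 + 2×4.39 = 12.34 m.
Hydraulic radius R = A/P = 15.63/12.34 = 1.266 m.
From Manning's equation, S = [nQ / (1 A R^(2/3))]² = [0.036 × 12.7 / (1 × 15.63 × 1.266^(2/3))]² = 0.000625.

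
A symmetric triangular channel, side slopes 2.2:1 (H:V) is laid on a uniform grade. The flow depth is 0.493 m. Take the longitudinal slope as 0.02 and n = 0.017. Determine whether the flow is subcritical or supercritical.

supercritical

For a triangular section with side slope z = 2.2: A = zy² = 2.2×0.493² = 0.5347 m²; P = 2y√(1+z²) = 2×0.493×2.417 = 2.383 m.
Hydraulic radius R = A/P = 0.5347/2.383 = 0.2244 m.
V = (1/n) R^(2/3) √S = (1/0.017) × 0.2244^(2/3) × √0.02 = 3.072 m/s. Hydraulic depth D_h = A/T = 0.5347/2.169 = 0.2465 m.
Froude number Fr = V/√(g·D_h) = 3.072/√(9.81×0.2465) = 1.98, which is greater than 1, so the flow is supercritical.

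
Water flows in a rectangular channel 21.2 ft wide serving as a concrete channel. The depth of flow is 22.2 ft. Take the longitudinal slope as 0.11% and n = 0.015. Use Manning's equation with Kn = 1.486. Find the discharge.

Q = 5750 ft³/s

Flow area A = b·y = 21.2 × 22.2 = 470.6 ft². Wetted perimeter P = b + 2y = 21.2 + 2×22.2 = 65.6 ft.
Hydraulic radius R = A/P = 470.6/65.6 = 7.174 ft.
Manning's equation: Q = (1.486/n) A R^(2/3) S^(1/2) = (1.486/0.015) × 470.6 × 7.174^(2/3) × 0.0011^(1/2) = 5750 ft³/s.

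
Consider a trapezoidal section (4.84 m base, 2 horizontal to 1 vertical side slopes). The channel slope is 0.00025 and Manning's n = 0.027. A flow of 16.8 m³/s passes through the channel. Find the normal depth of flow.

y_n = 2.34 m

Manning's equation rearranged: A R^(2/3) = nQ / (1·√S) = 0.027 × 16.8 / (√0.00025) = 28.69.
At y = 2.57 m: A R^(2/3) = 34.65 — too large.
At y = 1.86 m: A R^(2/3) = 18.08 — too small.
At y = 2.34 m: A R^(2/3) = 28.61 — matches.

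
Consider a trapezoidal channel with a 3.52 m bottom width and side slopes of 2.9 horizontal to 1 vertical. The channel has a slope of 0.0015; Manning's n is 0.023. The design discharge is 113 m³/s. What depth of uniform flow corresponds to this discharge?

y_n = 3.36 m

Manning's equation rearranged: A R^(2/3) = nQ / (1·√S) = 0.023 × 113 / (√0.0015) = 67.11.
Trying y = 2.88 m: A R^(2/3) = 47.04 — short.
Trying y = 4.12 m: A R^(2/3) = 108.2 — over.
Trying y = 3.36 m: A R^(2/3) = 67.08 — ≈ 67.11.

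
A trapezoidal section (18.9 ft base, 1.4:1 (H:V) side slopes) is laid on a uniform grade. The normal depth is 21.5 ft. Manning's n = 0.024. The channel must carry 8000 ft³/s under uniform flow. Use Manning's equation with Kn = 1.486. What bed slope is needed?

S = 0.00059

With bottom width b = 18.9 ft and side slope z = 1.4: A = (b + zy)y = (18.9 + 1.4×21.5)×21.5 = 1054 ft²; P = b + 2y√(1+z²) = 18.9 + 2×21.5×1.72 = 92.88 ft.
Hydraulic radius R = A/P = 1054/92.88 = 11.34 ft.
From Manning's equation, S = [nQ / (1.486 A R^(2/3))]² = [0.024 × 8000 / (1.486 × 1054 × 11.34^(2/3))]² = 0.00059.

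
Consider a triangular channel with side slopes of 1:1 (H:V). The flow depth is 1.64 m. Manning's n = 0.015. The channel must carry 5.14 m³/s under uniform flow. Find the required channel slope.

For a triangular section with side slope z = 1: A = zy² = 1×1.64² = 2.69 m²; P = 2y√(1+z²) = 2×1.64×1.414 = 4.639 m.
Hydraulic radius R = A/P = 2.69/4.639 = 0.5798 m.
From Manning's equation, S = [nQ / (1 A R^(2/3))]² = [0.015 × 5.14 / (1 × 2.69 × 0.5798^(2/3))]² = 0.0017.

S = 0.0017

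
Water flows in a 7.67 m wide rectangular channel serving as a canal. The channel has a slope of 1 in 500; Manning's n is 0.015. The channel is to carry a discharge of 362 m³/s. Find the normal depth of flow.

Manning's equation rearranged: A R^(2/3) = nQ / (1·√S) = 0.015 × 362 / (√0.002) = 121.4.
Trying y = 9.47 m: A R^(2/3) = 141.9 — too large.
Trying y = 7.39 m: A R^(2/3) = 105.1 — too small.
Trying y = 8.32 m: A R^(2/3) = 121.4 — matches.

y_n = 8.32 m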